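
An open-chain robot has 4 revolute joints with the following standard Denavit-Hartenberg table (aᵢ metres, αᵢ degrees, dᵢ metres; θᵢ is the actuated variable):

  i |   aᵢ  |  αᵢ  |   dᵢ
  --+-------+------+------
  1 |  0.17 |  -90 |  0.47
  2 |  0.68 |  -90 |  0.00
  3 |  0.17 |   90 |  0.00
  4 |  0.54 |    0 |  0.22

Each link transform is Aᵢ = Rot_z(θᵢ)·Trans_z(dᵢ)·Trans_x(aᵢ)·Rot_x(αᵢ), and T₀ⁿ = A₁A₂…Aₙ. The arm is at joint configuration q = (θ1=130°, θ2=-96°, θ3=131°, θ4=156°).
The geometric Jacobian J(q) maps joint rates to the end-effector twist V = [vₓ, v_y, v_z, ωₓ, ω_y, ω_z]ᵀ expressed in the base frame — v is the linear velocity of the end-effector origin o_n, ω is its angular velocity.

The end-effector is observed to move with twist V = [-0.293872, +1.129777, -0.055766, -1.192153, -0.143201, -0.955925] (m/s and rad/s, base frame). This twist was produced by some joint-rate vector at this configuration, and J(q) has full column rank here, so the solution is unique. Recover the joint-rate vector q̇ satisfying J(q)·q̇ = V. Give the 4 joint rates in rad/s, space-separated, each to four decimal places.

o_n = [-0.2549, 0.1488, 1.5453]
J₁: ẑ×o_n = [-0.1488, -0.2549, 0.0000], ω = ẑ
J2: z=[-0.7660, -0.6428, 0.0000] o=[-0.1093, 0.1302, 0.4700] → [-0.6912, 0.8237, -0.1078, -0.7660, -0.6428, 0.0000]
J3: z=[-0.6393, 0.7618, 0.1045] o=[-0.0636, 0.0758, 1.1463] → [0.2964, 0.2351, 0.0991, -0.6393, 0.7618, 0.1045]
J4: z=[0.5533, 0.3613, 0.7506] o=[0.0272, 0.1672, 1.0354] → [0.1981, -0.4939, 0.0917, 0.5533, 0.3613, 0.7506]
q̇ = J⁺·V = [-0.6880, 0.7140, 0.6250, -0.4440]

-0.6880 0.7140 0.6250 -0.4440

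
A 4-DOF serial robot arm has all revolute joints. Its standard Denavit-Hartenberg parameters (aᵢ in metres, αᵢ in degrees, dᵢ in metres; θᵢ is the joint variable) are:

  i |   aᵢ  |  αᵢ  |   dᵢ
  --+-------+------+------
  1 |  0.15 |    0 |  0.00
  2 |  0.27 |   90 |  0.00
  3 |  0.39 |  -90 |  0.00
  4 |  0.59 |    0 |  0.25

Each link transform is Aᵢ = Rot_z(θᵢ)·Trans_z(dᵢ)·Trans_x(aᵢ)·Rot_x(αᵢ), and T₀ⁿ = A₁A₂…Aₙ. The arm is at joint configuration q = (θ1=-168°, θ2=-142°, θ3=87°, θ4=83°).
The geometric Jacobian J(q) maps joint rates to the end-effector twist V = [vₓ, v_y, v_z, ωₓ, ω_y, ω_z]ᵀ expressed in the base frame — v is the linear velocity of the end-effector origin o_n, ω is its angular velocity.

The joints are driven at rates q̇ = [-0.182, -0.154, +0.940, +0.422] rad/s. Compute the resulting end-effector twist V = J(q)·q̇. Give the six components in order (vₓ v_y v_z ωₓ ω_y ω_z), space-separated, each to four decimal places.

-0.1859 -0.1642 -0.4587 0.4492 -0.9270 -0.3139

o_n = [-0.5667, 0.3793, 0.4744]
J₁: ẑ×o_n = [-0.3793, -0.5667, 0.0000], ω = ẑ
J2: z=[0.0000, 0.0000, 1.0000] o=[-0.1467, -0.0312, 0.0000] → [-0.4105, -0.4200, 0.0000, 0.0000, 0.0000, 1.0000]
J3: z=[0.7660, -0.6428, 0.0000] o=[0.0268, 0.1756, 0.0000] → [-0.3049, -0.3634, -0.2255, 0.7660, -0.6428, 0.0000]
J4: z=[-0.6419, -0.7650, 0.0523] o=[0.0400, 0.1913, 0.3895] → [-0.0748, 0.0227, -0.5848, -0.6419, -0.7650, 0.0523]
V = J·q̇ = [-0.1859, -0.1642, -0.4587, 0.4492, -0.9270, -0.3139]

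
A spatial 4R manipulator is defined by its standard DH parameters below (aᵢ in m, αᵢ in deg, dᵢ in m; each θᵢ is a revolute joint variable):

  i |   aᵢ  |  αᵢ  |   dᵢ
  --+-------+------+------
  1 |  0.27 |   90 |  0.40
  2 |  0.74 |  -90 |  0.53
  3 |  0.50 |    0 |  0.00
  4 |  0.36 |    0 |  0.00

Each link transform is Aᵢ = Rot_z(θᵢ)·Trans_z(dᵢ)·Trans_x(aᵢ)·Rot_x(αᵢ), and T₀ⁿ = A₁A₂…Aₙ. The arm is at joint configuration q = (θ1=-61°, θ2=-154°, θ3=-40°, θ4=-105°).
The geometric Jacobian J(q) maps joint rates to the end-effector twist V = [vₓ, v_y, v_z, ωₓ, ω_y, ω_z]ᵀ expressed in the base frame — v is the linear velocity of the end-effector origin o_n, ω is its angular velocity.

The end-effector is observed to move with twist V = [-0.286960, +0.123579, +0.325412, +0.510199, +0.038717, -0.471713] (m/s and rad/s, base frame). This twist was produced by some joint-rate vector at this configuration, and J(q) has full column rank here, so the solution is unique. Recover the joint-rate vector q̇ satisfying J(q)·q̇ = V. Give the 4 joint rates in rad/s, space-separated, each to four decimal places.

-0.0340 -0.4650 -0.1660 0.6530

o_n = [-1.1552, -0.0980, 0.0370]
J₁: ẑ×o_n = [0.0980, -1.1552, 0.0000], ω = ẑ
J2: z=[-0.8746, -0.4848, 0.0000] o=[0.1309, -0.2361, 0.4000] → [0.1760, -0.3175, -0.7443, -0.8746, -0.4848, 0.0000]
J3: z=[0.2125, -0.3834, -0.8988] o=[-0.6551, 0.0886, 0.0756] → [-0.1529, 0.4577, -0.2314, 0.2125, -0.3834, -0.8988]
J4: z=[0.2125, -0.3834, -0.8988] o=[-1.1031, 0.2339, -0.0923] → [-0.3479, 0.0194, -0.0905, 0.2125, -0.3834, -0.8988]
q̇ = J⁺·V = [-0.0340, -0.4650, -0.1660, 0.6530]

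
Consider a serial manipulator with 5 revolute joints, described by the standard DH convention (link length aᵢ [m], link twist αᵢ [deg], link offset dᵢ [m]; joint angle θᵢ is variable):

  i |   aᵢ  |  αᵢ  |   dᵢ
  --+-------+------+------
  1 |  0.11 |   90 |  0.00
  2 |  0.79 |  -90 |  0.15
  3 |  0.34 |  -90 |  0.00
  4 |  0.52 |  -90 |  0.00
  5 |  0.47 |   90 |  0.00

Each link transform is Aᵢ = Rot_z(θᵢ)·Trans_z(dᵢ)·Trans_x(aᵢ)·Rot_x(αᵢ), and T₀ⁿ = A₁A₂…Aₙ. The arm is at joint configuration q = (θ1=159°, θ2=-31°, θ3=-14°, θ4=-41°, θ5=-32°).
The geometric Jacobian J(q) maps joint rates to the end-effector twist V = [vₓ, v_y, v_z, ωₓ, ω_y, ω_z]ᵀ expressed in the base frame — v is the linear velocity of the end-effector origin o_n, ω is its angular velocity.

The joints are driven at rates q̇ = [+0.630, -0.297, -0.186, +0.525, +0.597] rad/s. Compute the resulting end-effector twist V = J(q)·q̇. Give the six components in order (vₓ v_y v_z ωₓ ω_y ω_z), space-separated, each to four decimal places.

o_n = [-1.8184, 0.8676, -0.4377]
J₁: ẑ×o_n = [-0.8676, -1.8184, 0.0000], ω = ẑ
J2: z=[0.3584, 0.9336, 0.0000] o=[-0.1027, 0.0394, 0.0000] → [-0.4086, 0.1569, 1.8986, 0.3584, 0.9336, 0.0000]
J3: z=[-0.4808, 0.1846, 0.8572] o=[-0.6811, 0.4221, -0.4069] → [-0.3875, -0.9897, -0.0043, -0.4808, 0.1846, 0.8572]
J4: z=[-0.5413, -0.8315, -0.1246] o=[-0.9156, 0.6003, -0.5768] → [-0.0823, 0.1878, -0.8954, -0.5413, -0.8315, -0.1246]
J5: z=[-0.0896, 0.2044, -0.9748] o=[-1.3504, 0.8688, -0.4805] → [0.0075, 0.4601, 0.0958, -0.0896, 0.2044, -0.9748]
V = J·q̇ = [-0.3919, -0.6349, -0.9760, -0.3547, -0.6261, -0.1768]

-0.3919 -0.6349 -0.9760 -0.3547 -0.6261 -0.1768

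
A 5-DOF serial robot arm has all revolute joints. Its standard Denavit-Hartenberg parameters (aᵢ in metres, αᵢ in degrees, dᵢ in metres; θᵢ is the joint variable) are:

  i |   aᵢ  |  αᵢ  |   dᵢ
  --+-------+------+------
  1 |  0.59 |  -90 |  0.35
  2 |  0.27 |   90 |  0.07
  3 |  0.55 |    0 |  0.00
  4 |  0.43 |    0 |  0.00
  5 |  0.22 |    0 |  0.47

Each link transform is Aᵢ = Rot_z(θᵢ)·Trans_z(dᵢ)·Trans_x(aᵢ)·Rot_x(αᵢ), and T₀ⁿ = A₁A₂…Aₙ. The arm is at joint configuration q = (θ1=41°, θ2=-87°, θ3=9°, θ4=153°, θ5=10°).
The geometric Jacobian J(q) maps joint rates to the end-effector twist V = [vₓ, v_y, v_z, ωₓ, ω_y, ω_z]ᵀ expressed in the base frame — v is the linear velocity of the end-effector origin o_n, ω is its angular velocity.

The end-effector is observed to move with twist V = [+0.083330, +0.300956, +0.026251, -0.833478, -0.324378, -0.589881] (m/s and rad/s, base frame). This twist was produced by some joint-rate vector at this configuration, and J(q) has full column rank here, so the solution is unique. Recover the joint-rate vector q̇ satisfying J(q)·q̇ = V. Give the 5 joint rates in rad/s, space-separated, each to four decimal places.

o_n = [-0.1112, 0.3267, 0.5608]
J₁: ẑ×o_n = [-0.3267, -0.1112, 0.0000], ω = ẑ
J2: z=[-0.6561, 0.7547, 0.0000] o=[0.4453, 0.3871, 0.3500] → [0.1591, 0.1383, 0.4596, -0.6561, 0.7547, 0.0000]
J3: z=[-0.7537, -0.6552, 0.0523] o=[0.4100, 0.4492, 0.6196] → [0.0450, -0.0717, -0.2492, -0.7537, -0.6552, 0.0523]
J4: z=[-0.7537, -0.6552, 0.0523] o=[0.3750, 0.5328, 1.1621] → [0.4048, -0.4787, -0.1633, -0.7537, -0.6552, 0.0523]
J5: z=[-0.7537, -0.6552, 0.0523] o=[0.2717, 0.6190, 0.7537] → [0.1417, -0.1655, -0.0306, -0.7537, -0.6552, 0.0523]
q̇ = J⁺·V = [-0.6340, 0.3020, 0.8740, -0.7860, 0.7550]

-0.6340 0.3020 0.8740 -0.7860 0.7550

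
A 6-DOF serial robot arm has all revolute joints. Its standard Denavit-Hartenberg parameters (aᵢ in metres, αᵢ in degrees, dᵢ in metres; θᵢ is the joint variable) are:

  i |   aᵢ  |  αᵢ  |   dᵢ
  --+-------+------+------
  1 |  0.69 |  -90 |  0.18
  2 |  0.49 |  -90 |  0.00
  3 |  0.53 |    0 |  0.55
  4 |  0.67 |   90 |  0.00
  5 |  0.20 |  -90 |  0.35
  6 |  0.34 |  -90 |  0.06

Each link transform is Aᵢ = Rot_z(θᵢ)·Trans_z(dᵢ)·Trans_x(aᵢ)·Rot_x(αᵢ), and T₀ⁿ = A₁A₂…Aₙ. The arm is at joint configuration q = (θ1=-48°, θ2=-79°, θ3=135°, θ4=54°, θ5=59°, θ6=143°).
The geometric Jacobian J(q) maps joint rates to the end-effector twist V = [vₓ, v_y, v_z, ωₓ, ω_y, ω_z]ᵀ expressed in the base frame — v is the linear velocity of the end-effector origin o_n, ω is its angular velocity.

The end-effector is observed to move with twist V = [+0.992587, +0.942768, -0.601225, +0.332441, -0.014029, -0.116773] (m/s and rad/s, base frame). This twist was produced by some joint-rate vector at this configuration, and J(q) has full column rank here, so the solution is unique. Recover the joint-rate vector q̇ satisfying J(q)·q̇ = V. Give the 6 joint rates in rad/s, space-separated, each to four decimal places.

0.4320 0.3720 0.9790 -0.3650 0.2100 -0.5450

o_n = [0.4238, -1.1094, -0.3924]
J₁: ẑ×o_n = [1.1094, 0.4238, -0.0000], ω = ẑ
J2: z=[0.7431, 0.6691, 0.0000] o=[0.4617, -0.5128, 0.1800] → [-0.3830, 0.4253, -0.4181, 0.7431, 0.6691, 0.0000]
J3: z=[0.6568, -0.7295, -0.1908] o=[0.5243, -0.5823, 0.6610] → [0.6678, 0.7110, -0.4195, 0.6568, -0.7295, -0.1908]
J4: z=[0.6568, -0.7295, -0.1908] o=[0.5592, -1.1811, 0.1882] → [0.4372, 0.4071, -0.0516, 0.6568, -0.7295, -0.1908]
J5: z=[-0.7540, -0.6387, -0.1536] o=[0.5526, -1.0171, -0.4614] → [-0.0583, 0.0718, -0.0126, -0.7540, -0.6387, -0.1536]
J6: z=[0.3467, -0.5855, 0.7328] o=[0.4003, -1.3405, -0.6477] → [-0.3189, -0.0713, 0.0939, 0.3467, -0.5855, 0.7328]
q̇ = J⁺·V = [0.4320, 0.3720, 0.9790, -0.3650, 0.2100, -0.5450]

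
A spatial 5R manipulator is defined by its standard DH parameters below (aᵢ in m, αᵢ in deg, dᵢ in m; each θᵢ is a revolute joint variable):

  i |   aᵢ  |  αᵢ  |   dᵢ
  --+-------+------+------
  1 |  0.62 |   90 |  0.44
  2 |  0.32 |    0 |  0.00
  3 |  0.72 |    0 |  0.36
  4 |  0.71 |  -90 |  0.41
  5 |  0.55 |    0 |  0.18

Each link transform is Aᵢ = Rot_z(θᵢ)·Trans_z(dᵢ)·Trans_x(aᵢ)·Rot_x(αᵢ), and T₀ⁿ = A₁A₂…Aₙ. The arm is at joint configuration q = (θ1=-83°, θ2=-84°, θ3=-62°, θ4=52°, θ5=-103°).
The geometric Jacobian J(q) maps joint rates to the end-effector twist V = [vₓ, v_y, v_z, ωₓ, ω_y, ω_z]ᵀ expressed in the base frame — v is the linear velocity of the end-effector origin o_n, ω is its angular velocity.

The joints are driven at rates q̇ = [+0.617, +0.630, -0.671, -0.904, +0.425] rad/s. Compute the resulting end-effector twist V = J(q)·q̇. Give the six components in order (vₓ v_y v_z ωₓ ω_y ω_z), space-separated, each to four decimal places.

0.1172 -0.3980 -0.3127 0.9896 -0.3056 0.5874

o_n = [-1.2724, -0.3529, -0.8783]
J₁: ẑ×o_n = [0.3529, -1.2724, 0.0000], ω = ẑ
J2: z=[-0.9925, -0.1219, 0.0000] o=[0.0756, -0.6154, 0.4400] → [0.1607, -1.3084, -0.4248, -0.9925, -0.1219, 0.0000]
J3: z=[-0.9925, -0.1219, 0.0000] o=[0.0796, -0.6486, 0.1218] → [0.1219, -0.9926, -0.4582, -0.9925, -0.1219, 0.0000]
J4: z=[-0.9925, -0.1219, 0.0000] o=[-0.3504, -0.1000, -0.2809] → [0.0728, -0.5930, 0.1387, -0.9925, -0.1219, 0.0000]
J5: z=[0.1216, -0.9901, -0.0698] o=[-0.7634, -0.1008, -0.9891] → [-0.1274, 0.0220, -0.5346, 0.1216, -0.9901, -0.0698]
V = J·q̇ = [0.1172, -0.3980, -0.3127, 0.9896, -0.3056, 0.5874]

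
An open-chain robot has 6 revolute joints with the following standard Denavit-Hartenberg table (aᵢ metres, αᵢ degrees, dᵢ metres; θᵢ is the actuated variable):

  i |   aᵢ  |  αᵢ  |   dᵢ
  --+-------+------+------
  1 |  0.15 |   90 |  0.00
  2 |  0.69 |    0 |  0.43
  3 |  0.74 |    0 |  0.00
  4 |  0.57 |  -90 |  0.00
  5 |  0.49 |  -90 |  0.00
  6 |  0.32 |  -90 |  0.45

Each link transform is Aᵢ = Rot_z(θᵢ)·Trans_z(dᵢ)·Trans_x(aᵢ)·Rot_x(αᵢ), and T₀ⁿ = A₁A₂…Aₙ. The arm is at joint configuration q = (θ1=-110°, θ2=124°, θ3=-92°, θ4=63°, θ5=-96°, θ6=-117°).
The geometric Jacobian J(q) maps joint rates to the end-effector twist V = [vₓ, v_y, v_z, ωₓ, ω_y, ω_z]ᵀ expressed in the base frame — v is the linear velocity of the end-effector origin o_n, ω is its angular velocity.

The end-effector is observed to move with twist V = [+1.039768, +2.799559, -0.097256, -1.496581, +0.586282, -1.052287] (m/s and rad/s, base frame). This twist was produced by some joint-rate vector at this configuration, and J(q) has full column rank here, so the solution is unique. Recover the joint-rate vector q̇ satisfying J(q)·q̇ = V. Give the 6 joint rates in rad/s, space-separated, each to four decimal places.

o_n = [-0.7780, 0.2596, 1.9171]
J₁: ẑ×o_n = [-0.2596, -0.7780, 0.0000], ω = ẑ
J2: z=[-0.9397, 0.3420, 0.0000] o=[-0.0513, -0.1410, 0.0000] → [0.6557, 1.8015, -0.1279, -0.9397, 0.3420, 0.0000]
J3: z=[-0.9397, 0.3420, 0.0000] o=[-0.3234, 0.3687, 0.5720] → [0.4600, 1.2639, 0.2580, -0.9397, 0.3420, 0.0000]
J4: z=[-0.9397, 0.3420, 0.0000] o=[-0.5380, -0.2210, 0.9642] → [0.3259, 0.8954, -0.3696, -0.9397, 0.3420, 0.0000]
J5: z=[0.3407, 0.9361, -0.0872] o=[-0.5211, -0.1743, 1.5320] → [0.3983, -0.1088, 0.3884, 0.3407, 0.9361, -0.0872]
J6: z=[-0.0686, 0.1172, 0.9907] o=[-0.9805, -0.0119, 1.4810] → [-0.2178, 0.2305, -0.0424, -0.0686, 0.1172, 0.9907]
q̇ = J⁺·V = [-0.9710, 0.4450, 0.5910, 0.5790, 0.0460, -0.0780]

-0.9710 0.4450 0.5910 0.5790 0.0460 -0.0780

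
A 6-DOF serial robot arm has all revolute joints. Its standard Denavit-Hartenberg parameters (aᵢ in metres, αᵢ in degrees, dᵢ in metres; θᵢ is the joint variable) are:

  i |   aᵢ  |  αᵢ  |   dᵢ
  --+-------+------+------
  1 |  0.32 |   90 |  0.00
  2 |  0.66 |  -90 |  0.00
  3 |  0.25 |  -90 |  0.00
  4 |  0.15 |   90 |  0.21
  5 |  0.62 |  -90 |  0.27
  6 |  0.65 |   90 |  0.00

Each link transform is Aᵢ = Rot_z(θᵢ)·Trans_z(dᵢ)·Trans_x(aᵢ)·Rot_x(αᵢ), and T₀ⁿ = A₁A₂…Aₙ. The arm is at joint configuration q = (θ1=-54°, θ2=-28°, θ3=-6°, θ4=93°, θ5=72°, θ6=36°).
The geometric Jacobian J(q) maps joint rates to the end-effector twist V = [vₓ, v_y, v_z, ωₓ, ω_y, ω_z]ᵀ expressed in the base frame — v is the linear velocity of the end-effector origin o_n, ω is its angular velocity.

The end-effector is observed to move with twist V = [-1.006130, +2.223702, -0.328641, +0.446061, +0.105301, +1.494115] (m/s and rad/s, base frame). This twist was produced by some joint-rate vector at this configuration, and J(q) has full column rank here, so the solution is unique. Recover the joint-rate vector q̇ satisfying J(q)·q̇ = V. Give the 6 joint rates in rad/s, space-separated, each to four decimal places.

o_n = [1.5578, 0.0352, -0.8651]
J₁: ẑ×o_n = [-0.0352, 1.5578, 0.0000], ω = ẑ
J2: z=[-0.8090, -0.5878, 0.0000] o=[0.1881, -0.2589, 0.0000] → [0.5085, -0.6999, 0.5672, -0.8090, -0.5878, 0.0000]
J3: z=[0.2759, -0.3798, 0.8829] o=[0.5306, -0.7303, -0.3099] → [-0.4650, 1.0602, 0.6014, 0.2759, -0.3798, 0.8829]
J4: z=[0.8588, 0.5099, -0.0491] o=[0.6385, -0.9233, -0.4266] → [-0.1766, 0.3315, 0.3544, 0.8588, 0.5099, -0.0491]
J5: z=[0.4165, -0.7509, -0.5125] o=[0.7741, -0.7533, -0.5655] → [0.6290, -0.2768, 0.9169, 0.4165, -0.7509, -0.5125]
J6: z=[0.5490, -0.2416, 0.8002] o=[1.3359, -0.5749, -0.8970] → [-0.4959, 0.1600, 0.3885, 0.5490, -0.2416, 0.8002]
q̇ = J⁺·V = [0.4540, -0.8460, 0.9360, -0.4720, -0.2890, 0.0530]

0.4540 -0.8460 0.9360 -0.4720 -0.2890 0.0530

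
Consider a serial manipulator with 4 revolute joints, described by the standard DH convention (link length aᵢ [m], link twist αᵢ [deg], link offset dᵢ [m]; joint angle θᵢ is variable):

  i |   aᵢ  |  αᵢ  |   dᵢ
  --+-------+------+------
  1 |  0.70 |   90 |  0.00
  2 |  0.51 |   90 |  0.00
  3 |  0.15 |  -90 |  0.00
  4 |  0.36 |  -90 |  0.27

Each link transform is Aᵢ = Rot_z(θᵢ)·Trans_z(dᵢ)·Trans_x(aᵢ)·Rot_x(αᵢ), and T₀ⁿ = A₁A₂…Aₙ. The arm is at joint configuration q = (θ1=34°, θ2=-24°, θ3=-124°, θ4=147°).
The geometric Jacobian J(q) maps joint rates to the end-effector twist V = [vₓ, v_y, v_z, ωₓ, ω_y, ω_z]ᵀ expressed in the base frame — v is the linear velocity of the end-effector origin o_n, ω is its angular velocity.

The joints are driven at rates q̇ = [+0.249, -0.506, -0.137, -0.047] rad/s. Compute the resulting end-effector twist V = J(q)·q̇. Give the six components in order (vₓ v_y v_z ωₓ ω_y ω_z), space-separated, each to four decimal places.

o_n = [1.2526, 0.8751, -0.1539]
J₁: ẑ×o_n = [-0.8751, 1.2526, 0.0000], ω = ẑ
J2: z=[0.5592, -0.8290, 0.0000] o=[0.5803, 0.3914, 0.0000] → [0.1276, 0.0861, 0.8278, 0.5592, -0.8290, 0.0000]
J3: z=[-0.3372, -0.2274, -0.9135] o=[0.9666, 0.6520, -0.2074] → [0.1916, -0.2432, -0.0102, -0.3372, -0.2274, -0.9135]
J4: z=[0.3152, 0.8871, -0.3372] o=[0.8335, 0.7122, -0.1733] → [0.0721, -0.1474, -0.3204, 0.3152, 0.8871, -0.3372]
V = J·q̇ = [-0.3121, 0.3086, -0.4024, -0.2516, 0.4090, 0.3900]

-0.3121 0.3086 -0.4024 -0.2516 0.4090 0.3900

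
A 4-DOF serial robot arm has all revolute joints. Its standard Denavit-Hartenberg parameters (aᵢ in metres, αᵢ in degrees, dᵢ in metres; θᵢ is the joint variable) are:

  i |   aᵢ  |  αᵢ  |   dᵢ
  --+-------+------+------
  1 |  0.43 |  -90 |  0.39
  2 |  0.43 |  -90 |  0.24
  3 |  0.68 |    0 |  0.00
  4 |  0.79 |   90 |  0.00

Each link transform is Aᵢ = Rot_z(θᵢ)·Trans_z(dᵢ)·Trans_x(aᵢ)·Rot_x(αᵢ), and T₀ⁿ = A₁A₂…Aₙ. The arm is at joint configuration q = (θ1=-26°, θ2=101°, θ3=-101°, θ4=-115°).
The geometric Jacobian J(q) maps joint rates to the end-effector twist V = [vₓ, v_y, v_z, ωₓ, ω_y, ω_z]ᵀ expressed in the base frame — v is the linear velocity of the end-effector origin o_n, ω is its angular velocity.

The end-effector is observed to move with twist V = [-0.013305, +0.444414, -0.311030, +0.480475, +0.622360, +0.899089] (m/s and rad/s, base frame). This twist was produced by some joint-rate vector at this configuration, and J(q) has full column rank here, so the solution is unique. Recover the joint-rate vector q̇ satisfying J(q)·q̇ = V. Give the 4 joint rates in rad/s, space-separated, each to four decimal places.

o_n = [0.6389, 0.1815, 0.7226]
J₁: ẑ×o_n = [-0.1815, 0.6389, 0.0000], ω = ẑ
J2: z=[0.4384, 0.8988, 0.0000] o=[0.3865, -0.1885, 0.3900] → [0.2990, -0.1458, -0.0647, 0.4384, 0.8988, 0.0000]
J3: z=[-0.8823, 0.4303, 0.1908] o=[0.4179, 0.0632, -0.0321] → [0.3022, 0.7081, -0.1994, -0.8823, 0.4303, 0.1908]
J4: z=[-0.8823, 0.4303, 0.1908] o=[0.7328, 0.6523, 0.0953] → [0.3598, 0.5356, 0.4558, -0.8823, 0.4303, 0.1908]
q̇ = J⁺·V = [0.9300, 0.7700, 0.2860, -0.4480]

0.9300 0.7700 0.2860 -0.4480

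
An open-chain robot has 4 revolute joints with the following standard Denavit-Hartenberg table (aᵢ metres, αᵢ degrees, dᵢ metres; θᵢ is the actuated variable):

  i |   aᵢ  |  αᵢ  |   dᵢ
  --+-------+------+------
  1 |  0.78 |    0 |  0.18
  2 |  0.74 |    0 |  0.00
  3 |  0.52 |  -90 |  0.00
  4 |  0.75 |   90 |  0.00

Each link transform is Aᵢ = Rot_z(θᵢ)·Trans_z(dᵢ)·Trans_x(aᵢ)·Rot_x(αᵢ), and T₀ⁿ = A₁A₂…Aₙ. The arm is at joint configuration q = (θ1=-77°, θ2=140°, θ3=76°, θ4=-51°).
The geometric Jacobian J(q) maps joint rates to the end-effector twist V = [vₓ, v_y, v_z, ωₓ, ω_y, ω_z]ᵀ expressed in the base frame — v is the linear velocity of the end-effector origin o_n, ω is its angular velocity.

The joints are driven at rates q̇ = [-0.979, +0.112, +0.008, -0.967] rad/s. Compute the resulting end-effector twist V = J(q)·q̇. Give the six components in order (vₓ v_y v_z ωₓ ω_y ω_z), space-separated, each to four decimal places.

o_n = [-0.2372, 0.5501, 0.7629]
J₁: ẑ×o_n = [-0.5501, -0.2372, 0.0000], ω = ẑ
J2: z=[0.0000, 0.0000, 1.0000] o=[0.1755, -0.7600, 0.1800] → [-1.3101, -0.4127, 0.0000, 0.0000, 0.0000, 1.0000]
J3: z=[0.0000, 0.0000, 1.0000] o=[0.5114, -0.1007, 0.1800] → [-0.6508, -0.7487, 0.0000, 0.0000, 0.0000, 1.0000]
J4: z=[-0.6561, -0.7547, 0.0000] o=[0.1190, 0.2405, 0.1800] → [-0.4399, 0.3824, -0.4720, -0.6561, -0.7547, 0.0000]
V = J·q̇ = [0.8120, -0.1897, 0.4564, 0.6344, 0.7298, -0.8590]

0.8120 -0.1897 0.4564 0.6344 0.7298 -0.8590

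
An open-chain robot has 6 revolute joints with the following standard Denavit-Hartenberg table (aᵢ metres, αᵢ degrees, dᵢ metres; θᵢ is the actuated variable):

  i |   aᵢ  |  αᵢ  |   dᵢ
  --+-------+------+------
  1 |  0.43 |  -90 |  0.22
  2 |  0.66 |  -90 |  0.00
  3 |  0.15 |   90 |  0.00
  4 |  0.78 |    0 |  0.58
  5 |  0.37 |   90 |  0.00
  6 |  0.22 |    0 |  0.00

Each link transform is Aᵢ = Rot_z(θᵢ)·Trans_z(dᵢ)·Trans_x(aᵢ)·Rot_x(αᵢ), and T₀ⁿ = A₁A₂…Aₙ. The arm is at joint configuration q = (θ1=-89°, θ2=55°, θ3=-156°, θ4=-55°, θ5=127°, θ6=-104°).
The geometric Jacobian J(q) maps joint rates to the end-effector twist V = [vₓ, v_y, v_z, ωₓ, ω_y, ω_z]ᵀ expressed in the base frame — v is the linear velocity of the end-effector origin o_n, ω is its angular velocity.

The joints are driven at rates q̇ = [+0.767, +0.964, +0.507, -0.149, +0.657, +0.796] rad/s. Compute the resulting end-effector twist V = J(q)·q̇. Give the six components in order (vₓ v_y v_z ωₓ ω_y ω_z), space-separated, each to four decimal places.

o_n = [-0.0410, -0.6361, 0.5155]
J₁: ẑ×o_n = [0.6361, -0.0410, 0.0000], ω = ẑ
J2: z=[0.9998, 0.0175, 0.0000] o=[0.0075, -0.4299, 0.2200] → [0.0052, -0.2954, -0.2053, 0.9998, 0.0175, 0.0000]
J3: z=[-0.0143, 0.8190, -0.5736] o=[0.0141, -0.8084, -0.3206] → [0.7836, 0.0435, 0.0426, -0.0143, 0.8190, -0.5736]
J4: z=[-0.9175, 0.2173, 0.3332] o=[0.0737, -0.7288, -0.2084] → [0.1264, 0.6259, -0.0601, -0.9175, 0.2173, 0.3332]
J5: z=[-0.9175, 0.2173, 0.3332] o=[-0.2714, -0.8885, 0.6861] → [-0.1212, -0.0798, -0.2816, -0.9175, 0.2173, 0.3332]
J6: z=[0.3825, 0.2519, 0.8890] o=[-0.2310, -0.5396, 0.5699] → [0.0722, 0.1897, -0.0848, 0.3825, 0.2519, 0.8890]
V = J·q̇ = [0.8492, -0.2888, -0.4199, 0.7950, 0.7430, 1.3531]

0.8492 -0.2888 -0.4199 0.7950 0.7430 1.3531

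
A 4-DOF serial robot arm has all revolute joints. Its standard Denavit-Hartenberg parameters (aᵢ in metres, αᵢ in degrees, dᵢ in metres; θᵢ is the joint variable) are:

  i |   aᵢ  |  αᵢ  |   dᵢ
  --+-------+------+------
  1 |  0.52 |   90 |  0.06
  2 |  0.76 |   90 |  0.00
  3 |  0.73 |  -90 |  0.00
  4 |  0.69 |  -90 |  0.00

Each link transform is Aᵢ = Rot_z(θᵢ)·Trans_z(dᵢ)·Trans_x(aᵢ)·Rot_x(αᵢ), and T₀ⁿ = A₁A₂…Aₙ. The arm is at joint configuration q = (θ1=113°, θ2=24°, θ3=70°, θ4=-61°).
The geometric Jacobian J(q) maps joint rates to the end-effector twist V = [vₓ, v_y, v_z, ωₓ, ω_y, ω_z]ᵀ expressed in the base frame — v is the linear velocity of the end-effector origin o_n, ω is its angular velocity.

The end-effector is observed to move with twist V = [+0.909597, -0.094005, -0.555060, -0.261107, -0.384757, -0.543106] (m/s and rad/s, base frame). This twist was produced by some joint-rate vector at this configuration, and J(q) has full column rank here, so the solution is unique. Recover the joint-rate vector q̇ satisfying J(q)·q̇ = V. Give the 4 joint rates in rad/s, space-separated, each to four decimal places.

-0.3170 -0.5080 0.1040 0.3430

o_n = [0.2205, 2.0407, -0.0341]
J₁: ẑ×o_n = [-2.0407, 0.2205, 0.0000], ω = ẑ
J2: z=[0.9205, 0.3907, 0.0000] o=[-0.2032, 0.4787, 0.0600] → [-0.0368, 0.0866, 1.2724, 0.9205, 0.3907, 0.0000]
J3: z=[-0.1589, 0.3744, -0.9135] o=[-0.4745, 1.1178, 0.3691] → [0.6922, -0.6989, -0.4069, -0.1589, 0.3744, -0.9135]
J4: z=[0.6503, -0.6566, -0.3822] o=[0.0679, 1.5958, 0.4707] → [0.5015, 0.2699, 0.3896, 0.6503, -0.6566, -0.3822]
q̇ = J⁺·V = [-0.3170, -0.5080, 0.1040, 0.3430]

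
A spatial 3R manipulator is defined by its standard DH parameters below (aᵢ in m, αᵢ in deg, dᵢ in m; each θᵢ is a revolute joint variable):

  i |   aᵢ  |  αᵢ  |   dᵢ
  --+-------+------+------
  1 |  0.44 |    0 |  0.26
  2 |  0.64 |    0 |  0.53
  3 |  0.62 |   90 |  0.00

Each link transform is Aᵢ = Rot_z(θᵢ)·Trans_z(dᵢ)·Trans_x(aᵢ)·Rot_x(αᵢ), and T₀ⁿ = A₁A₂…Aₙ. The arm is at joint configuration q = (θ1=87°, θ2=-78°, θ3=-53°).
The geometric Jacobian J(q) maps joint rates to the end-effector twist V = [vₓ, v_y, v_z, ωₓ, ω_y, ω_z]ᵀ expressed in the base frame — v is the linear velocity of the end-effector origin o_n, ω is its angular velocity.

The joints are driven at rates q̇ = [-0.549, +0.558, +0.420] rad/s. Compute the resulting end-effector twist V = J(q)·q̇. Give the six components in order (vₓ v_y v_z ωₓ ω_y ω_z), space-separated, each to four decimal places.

o_n = [1.1011, 0.1088, 0.7900]
J₁: ẑ×o_n = [-0.1088, 1.1011, 0.0000], ω = ẑ
J2: z=[0.0000, 0.0000, 1.0000] o=[0.0230, 0.4394, 0.2600] → [0.3306, 1.0781, -0.0000, 0.0000, 0.0000, 1.0000]
J3: z=[0.0000, 0.0000, 1.0000] o=[0.6551, 0.5395, 0.7900] → [0.4307, 0.4460, -0.0000, 0.0000, 0.0000, 1.0000]
V = J·q̇ = [0.4251, 0.1844, 0.0000, 0.0000, 0.0000, 0.4290]

0.4251 0.1844 0.0000 0.0000 0.0000 0.4290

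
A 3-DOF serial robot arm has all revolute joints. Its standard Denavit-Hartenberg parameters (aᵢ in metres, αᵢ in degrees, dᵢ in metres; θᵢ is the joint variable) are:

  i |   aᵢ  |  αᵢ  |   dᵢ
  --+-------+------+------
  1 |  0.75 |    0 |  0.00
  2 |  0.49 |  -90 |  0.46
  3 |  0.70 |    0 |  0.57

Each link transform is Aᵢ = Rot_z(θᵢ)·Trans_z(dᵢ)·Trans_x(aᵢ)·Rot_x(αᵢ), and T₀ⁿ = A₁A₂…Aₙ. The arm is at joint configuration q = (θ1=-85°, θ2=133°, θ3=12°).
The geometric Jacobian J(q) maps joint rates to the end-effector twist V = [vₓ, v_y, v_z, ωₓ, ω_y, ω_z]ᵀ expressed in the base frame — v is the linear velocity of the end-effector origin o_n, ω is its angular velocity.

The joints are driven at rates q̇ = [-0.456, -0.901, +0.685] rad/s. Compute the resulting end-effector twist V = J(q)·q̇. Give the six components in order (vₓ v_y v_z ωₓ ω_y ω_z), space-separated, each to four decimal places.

o_n = [0.4278, 0.5072, 0.3145]
J₁: ẑ×o_n = [-0.5072, 0.4278, 0.0000], ω = ẑ
J2: z=[0.0000, 0.0000, 1.0000] o=[0.0654, -0.7471, 0.0000] → [-1.2544, 0.3624, 0.0000, 0.0000, 0.0000, 1.0000]
J3: z=[-0.7431, 0.6691, 0.0000] o=[0.3932, -0.3830, 0.4600] → [-0.0974, -0.1082, -0.6847, -0.7431, 0.6691, 0.0000]
V = J·q̇ = [1.2948, -0.5957, -0.4690, -0.5091, 0.4584, -1.3570]

1.2948 -0.5957 -0.4690 -0.5091 0.4584 -1.3570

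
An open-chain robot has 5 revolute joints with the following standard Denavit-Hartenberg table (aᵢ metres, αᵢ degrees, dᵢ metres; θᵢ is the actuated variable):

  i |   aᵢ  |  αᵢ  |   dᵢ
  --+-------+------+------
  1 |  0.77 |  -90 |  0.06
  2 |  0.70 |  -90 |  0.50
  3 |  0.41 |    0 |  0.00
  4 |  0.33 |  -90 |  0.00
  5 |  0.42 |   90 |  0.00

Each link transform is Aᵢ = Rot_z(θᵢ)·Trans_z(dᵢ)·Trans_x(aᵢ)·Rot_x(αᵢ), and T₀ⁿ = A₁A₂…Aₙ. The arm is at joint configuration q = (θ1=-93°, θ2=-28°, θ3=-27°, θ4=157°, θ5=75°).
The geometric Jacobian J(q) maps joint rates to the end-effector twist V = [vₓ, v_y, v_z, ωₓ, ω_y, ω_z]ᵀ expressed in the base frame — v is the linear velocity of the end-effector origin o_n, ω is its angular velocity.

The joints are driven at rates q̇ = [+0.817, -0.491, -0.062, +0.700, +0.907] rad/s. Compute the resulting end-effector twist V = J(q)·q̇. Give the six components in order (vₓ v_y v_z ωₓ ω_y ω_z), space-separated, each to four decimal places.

1.5565 0.5988 0.3381 0.1083 0.3087 -0.0725

o_n = [0.2831, -1.2877, 0.7859]
J₁: ẑ×o_n = [1.2877, 0.2831, -0.0000], ω = ẑ
J2: z=[0.9986, -0.0523, 0.0000] o=[-0.0403, -0.7689, 0.0600] → [-0.0380, -0.7250, -0.5012, 0.9986, -0.0523, 0.0000]
J3: z=[-0.0246, -0.4688, -0.8829] o=[0.4267, -1.4123, 0.3886] → [-0.0763, 0.1366, -0.0704, -0.0246, -0.4688, -0.8829]
J4: z=[-0.0246, -0.4688, -0.8829] o=[0.5957, -1.7442, 0.5601] → [0.2971, 0.2816, -0.1578, -0.0246, -0.4688, -0.8829]
J5: z=[0.6773, 0.6418, -0.3596] o=[0.3530, -1.5439, 0.4605] → [0.3010, -0.1952, 0.2184, 0.6773, 0.6418, -0.3596]
V = J·q̇ = [1.5565, 0.5988, 0.3381, 0.1083, 0.3087, -0.0725]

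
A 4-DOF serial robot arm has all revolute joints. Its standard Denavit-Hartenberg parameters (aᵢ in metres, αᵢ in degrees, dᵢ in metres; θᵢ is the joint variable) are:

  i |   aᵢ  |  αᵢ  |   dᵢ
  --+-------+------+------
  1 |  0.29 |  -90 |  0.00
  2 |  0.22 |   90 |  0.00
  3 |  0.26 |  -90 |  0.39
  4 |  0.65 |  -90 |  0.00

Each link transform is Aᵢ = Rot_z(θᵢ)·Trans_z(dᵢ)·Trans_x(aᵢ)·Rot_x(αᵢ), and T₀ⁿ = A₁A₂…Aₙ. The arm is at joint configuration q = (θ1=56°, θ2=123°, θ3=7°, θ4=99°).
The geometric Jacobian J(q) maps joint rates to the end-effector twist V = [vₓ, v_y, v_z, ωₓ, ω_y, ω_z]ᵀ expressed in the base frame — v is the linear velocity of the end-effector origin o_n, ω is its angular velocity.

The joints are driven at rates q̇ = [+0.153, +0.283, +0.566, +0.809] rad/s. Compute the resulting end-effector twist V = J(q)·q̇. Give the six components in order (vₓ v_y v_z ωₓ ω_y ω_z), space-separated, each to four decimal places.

o_n = [-0.0869, -0.0943, -0.1790]
J₁: ẑ×o_n = [0.0943, -0.0869, 0.0000], ω = ẑ
J2: z=[-0.8290, 0.5592, 0.0000] o=[0.1622, 0.2404, 0.0000] → [-0.1001, -0.1484, 0.4167, -0.8290, 0.5592, 0.0000]
J3: z=[0.4690, 0.6953, -0.5446] o=[0.0952, 0.1411, -0.1845] → [-0.1244, 0.0966, 0.0162, 0.4690, 0.6953, -0.5446]
J4: z=[-0.7857, 0.6101, 0.1022] o=[0.1732, 0.3134, -0.6133] → [0.3066, 0.3147, 0.4790, -0.7857, 0.6101, 0.1022]
V = J·q̇ = [0.1637, 0.2539, 0.5146, -0.6048, 1.0453, -0.0726]

0.1637 0.2539 0.5146 -0.6048 1.0453 -0.0726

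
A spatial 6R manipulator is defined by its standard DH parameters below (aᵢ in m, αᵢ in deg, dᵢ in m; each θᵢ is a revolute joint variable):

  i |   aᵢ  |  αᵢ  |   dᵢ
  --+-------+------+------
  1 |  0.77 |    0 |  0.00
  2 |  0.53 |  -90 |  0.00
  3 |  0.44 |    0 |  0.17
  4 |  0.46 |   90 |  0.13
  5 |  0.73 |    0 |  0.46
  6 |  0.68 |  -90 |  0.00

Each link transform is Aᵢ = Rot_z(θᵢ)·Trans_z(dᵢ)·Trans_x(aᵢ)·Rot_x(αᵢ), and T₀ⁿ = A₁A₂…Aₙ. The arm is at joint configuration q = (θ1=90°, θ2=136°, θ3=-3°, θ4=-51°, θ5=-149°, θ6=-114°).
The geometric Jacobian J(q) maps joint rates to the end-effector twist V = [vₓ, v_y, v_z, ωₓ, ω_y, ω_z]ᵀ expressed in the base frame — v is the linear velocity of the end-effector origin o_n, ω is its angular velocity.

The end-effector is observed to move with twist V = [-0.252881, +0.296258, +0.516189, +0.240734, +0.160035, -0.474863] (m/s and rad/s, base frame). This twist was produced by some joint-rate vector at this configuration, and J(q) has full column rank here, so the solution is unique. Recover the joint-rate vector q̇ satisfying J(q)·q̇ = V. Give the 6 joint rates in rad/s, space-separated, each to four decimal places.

-0.9070 0.2270 -0.9220 0.9840 0.8860 -0.5370

o_n = [0.1175, 0.0294, 0.0923]
J₁: ẑ×o_n = [-0.0294, 0.1175, 0.0000], ω = ẑ
J2: z=[0.0000, 0.0000, 1.0000] o=[0.0000, 0.7700, 0.0000] → [0.7406, 0.1175, -0.0000, 0.0000, 0.0000, 1.0000]
J3: z=[0.7193, -0.6947, 0.0000] o=[-0.3682, 0.3887, 0.0000] → [-0.0641, -0.0664, 0.0789, 0.7193, -0.6947, 0.0000]
J4: z=[0.7193, -0.6947, 0.0000] o=[-0.5511, -0.0454, 0.0230] → [-0.0481, -0.0498, 0.5183, 0.7193, -0.6947, 0.0000]
J5: z=[0.5620, 0.5820, 0.5878] o=[-0.6454, -0.3302, 0.3952] → [-0.3877, 0.6186, -0.2419, 0.5620, 0.5820, 0.5878]
J6: z=[0.5620, 0.5820, 0.5878] o=[-0.4019, 0.4632, 0.1593] → [0.2160, 0.3429, -0.5460, 0.5620, 0.5820, 0.5878]
q̇ = J⁺·V = [-0.9070, 0.2270, -0.9220, 0.9840, 0.8860, -0.5370]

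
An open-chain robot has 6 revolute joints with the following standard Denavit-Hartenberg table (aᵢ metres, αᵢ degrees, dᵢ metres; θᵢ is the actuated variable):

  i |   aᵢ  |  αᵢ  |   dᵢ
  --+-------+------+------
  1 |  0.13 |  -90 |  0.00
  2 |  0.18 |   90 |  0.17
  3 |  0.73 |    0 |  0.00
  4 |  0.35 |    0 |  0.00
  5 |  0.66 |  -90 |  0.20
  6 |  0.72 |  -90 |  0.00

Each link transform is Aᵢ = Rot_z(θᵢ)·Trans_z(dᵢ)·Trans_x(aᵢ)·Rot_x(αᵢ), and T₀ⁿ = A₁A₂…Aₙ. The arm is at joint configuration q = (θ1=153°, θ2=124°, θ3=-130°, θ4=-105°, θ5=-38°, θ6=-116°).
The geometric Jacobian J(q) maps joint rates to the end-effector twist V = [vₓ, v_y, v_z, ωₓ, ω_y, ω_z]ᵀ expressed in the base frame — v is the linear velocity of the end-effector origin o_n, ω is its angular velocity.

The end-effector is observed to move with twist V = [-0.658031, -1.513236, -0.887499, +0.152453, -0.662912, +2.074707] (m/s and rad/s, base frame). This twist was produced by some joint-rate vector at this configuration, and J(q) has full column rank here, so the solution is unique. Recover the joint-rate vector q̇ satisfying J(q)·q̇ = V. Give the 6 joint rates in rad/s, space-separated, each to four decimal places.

o_n = [-1.0863, 0.2826, -0.0824]
J₁: ẑ×o_n = [-0.2826, -1.0863, 0.0000], ω = ẑ
J2: z=[-0.4540, -0.8910, 0.0000] o=[-0.1158, 0.0590, 0.0000] → [0.0734, -0.0374, -0.9662, -0.4540, -0.8910, 0.0000]
J3: z=[-0.7387, 0.3764, -0.5592] o=[-0.1033, -0.1381, -0.1492] → [0.2604, 0.5990, 0.0592, -0.7387, 0.3764, -0.5592]
J4: z=[-0.7387, 0.3764, -0.5592] o=[-0.0832, 0.4792, 0.2398] → [-0.2312, 0.3229, 0.5228, -0.7387, 0.3764, -0.5592]
J5: z=[-0.7387, 0.3764, -0.5592] o=[-0.3134, 0.2747, 0.4062] → [-0.1795, 0.0712, 0.2851, -0.7387, 0.3764, -0.5592]
J6: z=[-0.5213, 0.2069, 0.8279] o=[-0.7432, -0.2460, 0.2657] → [-0.5097, -0.4656, -0.2046, -0.5213, 0.2069, 0.8279]
q̇ = J⁺·V = [0.5960, 0.4700, -0.5460, -0.0700, -0.5730, 0.9830]

0.5960 0.4700 -0.5460 -0.0700 -0.5730 0.9830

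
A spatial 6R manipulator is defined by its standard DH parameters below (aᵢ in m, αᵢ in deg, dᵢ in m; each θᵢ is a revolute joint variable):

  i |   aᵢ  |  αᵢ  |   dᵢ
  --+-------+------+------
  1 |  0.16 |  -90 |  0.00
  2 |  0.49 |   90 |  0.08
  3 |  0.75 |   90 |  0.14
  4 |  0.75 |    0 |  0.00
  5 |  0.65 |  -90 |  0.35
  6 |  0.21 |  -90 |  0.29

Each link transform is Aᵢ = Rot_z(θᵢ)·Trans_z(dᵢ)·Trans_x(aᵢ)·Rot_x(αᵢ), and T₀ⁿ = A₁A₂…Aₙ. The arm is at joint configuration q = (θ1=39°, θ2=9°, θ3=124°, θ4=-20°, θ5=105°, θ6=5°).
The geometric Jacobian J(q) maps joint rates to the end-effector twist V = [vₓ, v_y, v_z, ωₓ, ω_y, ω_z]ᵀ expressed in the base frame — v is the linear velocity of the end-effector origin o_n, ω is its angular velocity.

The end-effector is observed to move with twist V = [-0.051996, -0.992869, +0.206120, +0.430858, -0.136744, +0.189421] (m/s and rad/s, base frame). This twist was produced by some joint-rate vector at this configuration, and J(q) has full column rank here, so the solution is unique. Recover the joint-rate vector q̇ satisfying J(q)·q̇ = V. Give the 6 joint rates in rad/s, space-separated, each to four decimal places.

-0.5110 -0.8730 0.7600 0.0160 0.3740 -0.3360

o_n = [-0.5425, 1.2259, 0.7441]
J₁: ẑ×o_n = [-1.2259, -0.5425, 0.0000], ω = ẑ
J2: z=[-0.6293, 0.7771, 0.0000] o=[0.1243, 0.1007, 0.0000] → [0.5783, 0.4683, -0.1899, -0.6293, 0.7771, 0.0000]
J3: z=[0.1216, 0.0984, 0.9877] o=[0.4501, 0.4674, -0.0767] → [-0.6683, -1.0802, 0.1899, 0.1216, 0.0984, 0.9877]
J4: z=[0.2844, 0.9499, -0.1297] o=[-0.2461, 0.7037, 0.1272] → [0.6537, -0.1370, 0.4301, 0.2844, 0.9499, -0.1297]
J5: z=[0.2844, 0.9499, -0.1297] o=[-0.9475, 0.8876, -0.0645] → [0.8120, -0.2825, -0.2885, 0.2844, 0.9499, -0.1297]
J6: z=[0.9579, -0.2870, -0.0011] o=[-0.8231, 1.3006, 0.5346] → [-0.0602, -0.2010, 0.0090, 0.9579, -0.2870, -0.0011]
q̇ = J⁺·V = [-0.5110, -0.8730, 0.7600, 0.0160, 0.3740, -0.3360]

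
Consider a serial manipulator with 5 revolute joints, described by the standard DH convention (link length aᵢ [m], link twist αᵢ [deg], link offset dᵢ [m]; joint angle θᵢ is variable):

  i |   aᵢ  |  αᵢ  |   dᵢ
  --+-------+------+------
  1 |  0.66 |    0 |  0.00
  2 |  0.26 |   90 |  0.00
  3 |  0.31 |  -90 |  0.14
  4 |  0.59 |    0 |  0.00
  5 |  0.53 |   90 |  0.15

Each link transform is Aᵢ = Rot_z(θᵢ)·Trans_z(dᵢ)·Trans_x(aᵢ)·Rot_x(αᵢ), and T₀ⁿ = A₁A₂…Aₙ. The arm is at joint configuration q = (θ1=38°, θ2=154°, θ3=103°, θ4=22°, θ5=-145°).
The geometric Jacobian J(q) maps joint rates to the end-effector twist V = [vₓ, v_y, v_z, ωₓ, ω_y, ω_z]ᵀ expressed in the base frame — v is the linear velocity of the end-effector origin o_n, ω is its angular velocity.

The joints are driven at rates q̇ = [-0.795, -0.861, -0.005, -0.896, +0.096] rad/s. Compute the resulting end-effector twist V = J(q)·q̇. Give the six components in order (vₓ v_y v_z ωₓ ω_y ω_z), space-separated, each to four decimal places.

o_n = [0.4582, 0.7648, 0.5201]
J₁: ẑ×o_n = [-0.7648, 0.4582, 0.0000], ω = ẑ
J2: z=[0.0000, 0.0000, 1.0000] o=[0.5201, 0.4063, 0.0000] → [-0.3584, -0.0619, 0.0000, 0.0000, 0.0000, 1.0000]
J3: z=[-0.2079, 0.9781, 0.0000] o=[0.2658, 0.3523, 0.0000] → [0.5087, 0.1081, -0.2740, -0.2079, 0.9781, 0.0000]
J4: z=[0.9531, 0.2026, -0.2250] o=[0.3049, 0.5037, 0.3021] → [0.1029, -0.2423, 0.2177, 0.9531, 0.2026, -0.2250]
J5: z=[0.9531, 0.2026, -0.2250] o=[0.4712, 0.3131, 0.8351] → [0.0378, 0.3031, 0.4331, 0.9531, 0.2026, -0.2250]
V = J·q̇ = [0.8255, -0.0654, -0.1522, -0.7614, -0.1670, -1.4760]

0.8255 -0.0654 -0.1522 -0.7614 -0.1670 -1.4760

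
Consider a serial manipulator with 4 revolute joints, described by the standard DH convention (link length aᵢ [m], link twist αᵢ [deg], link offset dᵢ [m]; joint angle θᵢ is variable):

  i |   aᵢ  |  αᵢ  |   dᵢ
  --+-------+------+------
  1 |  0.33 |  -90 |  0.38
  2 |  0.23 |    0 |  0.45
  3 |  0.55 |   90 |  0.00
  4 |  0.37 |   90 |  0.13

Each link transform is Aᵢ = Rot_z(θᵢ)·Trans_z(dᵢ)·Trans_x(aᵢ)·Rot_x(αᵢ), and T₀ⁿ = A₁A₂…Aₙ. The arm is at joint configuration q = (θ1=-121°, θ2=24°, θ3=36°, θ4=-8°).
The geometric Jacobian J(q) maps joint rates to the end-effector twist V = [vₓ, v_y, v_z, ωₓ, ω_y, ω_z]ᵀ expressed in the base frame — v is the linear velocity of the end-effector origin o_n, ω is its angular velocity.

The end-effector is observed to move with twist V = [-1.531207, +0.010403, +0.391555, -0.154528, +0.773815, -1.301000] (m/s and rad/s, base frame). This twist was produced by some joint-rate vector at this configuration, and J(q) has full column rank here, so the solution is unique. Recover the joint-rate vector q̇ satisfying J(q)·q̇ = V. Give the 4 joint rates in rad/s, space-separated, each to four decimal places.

o_n = [-0.2306, -1.1575, -0.4422]
J₁: ẑ×o_n = [1.1575, -0.2306, 0.0000], ω = ẑ
J2: z=[0.8572, -0.5150, 0.0000] o=[-0.1700, -0.2829, 0.3800] → [0.4235, 0.7047, -0.7809, 0.8572, -0.5150, 0.0000]
J3: z=[0.8572, -0.5150, 0.0000] o=[0.1075, -0.6947, 0.2865] → [0.3753, 0.6246, -0.5708, 0.8572, -0.5150, 0.0000]
J4: z=[-0.4460, -0.7423, 0.5000] o=[-0.0341, -0.9305, -0.1899] → [0.3008, -0.2108, -0.0446, -0.4460, -0.7423, 0.5000]
q̇ = J⁺·V = [-0.9640, -0.2780, -0.2530, -0.6740]

-0.9640 -0.2780 -0.2530 -0.6740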